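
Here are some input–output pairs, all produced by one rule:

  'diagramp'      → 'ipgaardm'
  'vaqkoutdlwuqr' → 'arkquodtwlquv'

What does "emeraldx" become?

mxrelaed

In each case the input is transformed by: swap the first and last characters, then swap each adjacent pair of characters (1↔2, 3↔4, ...).
For "emeraldx", step one produces "xmeralde"; step two turns that into "mxrelaed".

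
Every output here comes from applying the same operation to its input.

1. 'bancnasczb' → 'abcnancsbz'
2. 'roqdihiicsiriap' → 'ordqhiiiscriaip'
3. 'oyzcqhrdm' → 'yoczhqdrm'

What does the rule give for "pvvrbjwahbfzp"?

vprvjbawbhzfp

The transformation: swap each adjacent pair of characters (1↔2, 3↔4, ...).
Doing the same to "pvvrbjwahbfzp": "vprvjbawbhzfp".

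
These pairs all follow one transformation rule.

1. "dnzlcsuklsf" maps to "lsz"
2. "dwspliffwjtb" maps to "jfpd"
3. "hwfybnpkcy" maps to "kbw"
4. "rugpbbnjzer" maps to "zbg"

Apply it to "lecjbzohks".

In each case the input is transformed by: reverse the string, then keep one character in every 3, starting at position 3 (positions 3rd, 6th, 9th, ...).
On "lecjbzohks": the first step gives "skhozbjcel", and the second then gives "hbe".

hbe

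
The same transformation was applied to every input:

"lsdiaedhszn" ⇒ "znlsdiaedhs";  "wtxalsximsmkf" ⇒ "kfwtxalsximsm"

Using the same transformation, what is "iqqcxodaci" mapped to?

ciiqqcxoda

Each output is the input with this applied: move the last 2 characters to the front (rotate right by 2).
Applying that to "iqqcxodaci" gives "ciiqqcxoda".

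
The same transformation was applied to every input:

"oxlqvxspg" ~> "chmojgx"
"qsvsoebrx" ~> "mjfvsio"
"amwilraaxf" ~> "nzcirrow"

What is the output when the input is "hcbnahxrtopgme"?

What's happening: shift every letter 9 places backward in the alphabet (wrapping around), then delete the first 2 characters.
"hcbnahxrtopgme" → "ytseryoikfgxdv" → "seryoikfgxdv".
(Check on "qsvsoebrx": → "hjmjfvsio" → "mjfvsio" ✓)

seryoikfgxdv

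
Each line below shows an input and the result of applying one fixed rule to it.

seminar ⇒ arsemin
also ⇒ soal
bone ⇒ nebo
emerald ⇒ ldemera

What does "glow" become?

owgl

The rule is to move the last 2 characters to the front (rotate right by 2).
For "glow" the result is "owgl".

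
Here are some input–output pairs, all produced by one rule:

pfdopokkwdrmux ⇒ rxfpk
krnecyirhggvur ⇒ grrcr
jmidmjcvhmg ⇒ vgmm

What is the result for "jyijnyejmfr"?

jryn

Looking at the pairs, the operation is to keep one character in every 3, starting at position 2 (positions 2nd, 5th, 8th, ...), then move the last 2 characters to the front (rotate right by 2).
Applying both steps to "jyijnyejmfr": "ynjr", then "jryn".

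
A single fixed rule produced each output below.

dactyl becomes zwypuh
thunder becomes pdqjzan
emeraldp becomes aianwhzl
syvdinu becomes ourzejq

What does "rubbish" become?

nqxxeod

The transformation: shift every letter 4 places backward in the alphabet (wrapping around).
"rubbish" → "nqxxeod".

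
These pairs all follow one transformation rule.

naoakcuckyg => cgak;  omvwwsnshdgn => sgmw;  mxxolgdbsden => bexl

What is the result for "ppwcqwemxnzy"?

mzpq

The transformation: keep one character in every 3, starting at position 2 (positions 2nd, 5th, 8th, ...), then move the first 2 characters to the end (rotate left by 2).
On "ppwcqwemxnzy": the first step gives "pqmz", and the second then gives "mzpq".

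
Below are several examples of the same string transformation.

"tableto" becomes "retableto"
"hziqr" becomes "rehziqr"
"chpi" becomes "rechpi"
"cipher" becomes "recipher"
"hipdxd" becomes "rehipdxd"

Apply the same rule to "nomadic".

renomadic

Each output is the input with this applied: prepend "re".
So "nomadic" becomes "renomadic".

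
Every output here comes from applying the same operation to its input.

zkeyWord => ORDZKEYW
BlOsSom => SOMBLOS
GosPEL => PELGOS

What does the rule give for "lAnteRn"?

Looking at the pairs, the operation is to move the last 3 characters to the front (rotate right by 3), then convert every letter to uppercase.
Working it through for "lAnteRn": intermediate "eRnlAnt", final "ERNLANT".
(Check on "BlOsSom": → "SomBlOs" → "SOMBLOS" ✓)

ERNLANT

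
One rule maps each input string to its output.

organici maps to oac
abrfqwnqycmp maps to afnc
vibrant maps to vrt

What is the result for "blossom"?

The rule is to keep one character in every 3, starting at position 1 (positions 1st, 4th, 7th, ...).
On "blossom" that produces "bsm".

bsm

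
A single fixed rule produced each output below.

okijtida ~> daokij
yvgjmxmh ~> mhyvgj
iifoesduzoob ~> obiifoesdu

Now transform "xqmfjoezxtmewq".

The transformation: move the last 2 characters to the front (rotate right by 2), then delete the last 2 characters.
For "xqmfjoezxtmewq", step one produces "wqxqmfjoezxtme"; step two turns that into "wqxqmfjoezxt".

wqxqmfjoezxt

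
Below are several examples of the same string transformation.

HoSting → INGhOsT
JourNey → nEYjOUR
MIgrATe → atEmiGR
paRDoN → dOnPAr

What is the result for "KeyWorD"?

ORdkEYw

The rule is to flip the case of every letter, then move the last 3 characters to the front (rotate right by 3).
Starting from "KeyWorD": after the first operation, "kEYwORd"; after the second, "ORdkEYw".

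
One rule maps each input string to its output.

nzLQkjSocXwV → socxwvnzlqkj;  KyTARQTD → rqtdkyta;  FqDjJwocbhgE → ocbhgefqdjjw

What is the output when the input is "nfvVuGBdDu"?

gbddunfvvu

Each output is the input with this applied: swap the front and back halves of the string, then convert every letter to lowercase.
Starting from "nfvVuGBdDu": after the first operation, "GBdDunfvVu"; after the second, "gbddunfvvu".
(Check on "nzLQkjSocXwV": → "SocXwVnzLQkj" → "socxwvnzlqkj" ✓)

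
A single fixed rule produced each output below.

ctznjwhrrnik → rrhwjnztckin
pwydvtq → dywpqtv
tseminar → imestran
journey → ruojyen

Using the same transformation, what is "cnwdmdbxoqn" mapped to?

The transformation: reverse the string, then move the first 3 characters to the end (rotate left by 3).
On "cnwdmdbxoqn": the first step gives "nqoxbdmdwnc", and the second then gives "xbdmdwncnqo".

xbdmdwncnqo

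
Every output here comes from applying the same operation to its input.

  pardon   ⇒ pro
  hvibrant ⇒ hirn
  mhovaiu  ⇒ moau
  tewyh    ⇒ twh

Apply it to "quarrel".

Each output is the input with this applied: keep every other character starting from the first (positions 1st, 3rd, 5th, ...).
So "quarrel" becomes "qarl".

qarl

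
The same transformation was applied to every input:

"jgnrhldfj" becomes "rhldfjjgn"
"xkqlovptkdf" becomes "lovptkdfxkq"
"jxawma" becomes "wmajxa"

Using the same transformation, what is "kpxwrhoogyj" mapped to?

wrhoogyjkpx

The rule is to move the first 3 characters to the end (rotate left by 3).
Doing the same to "kpxwrhoogyj": "wrhoogyjkpx".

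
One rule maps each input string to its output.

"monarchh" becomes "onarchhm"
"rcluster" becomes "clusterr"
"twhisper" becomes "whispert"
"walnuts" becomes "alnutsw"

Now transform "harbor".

arborh

What's happening: move the first character to the end.
On "harbor" that produces "arborh".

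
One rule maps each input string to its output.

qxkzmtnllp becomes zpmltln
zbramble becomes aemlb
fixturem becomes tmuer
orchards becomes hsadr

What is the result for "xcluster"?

urset

Looking at the pairs, the operation is to delete the first 3 characters, then take characters alternately from the front and the back (1st, last, 2nd, 2nd-last, ...).
"xcluster" → "uster" → "urset".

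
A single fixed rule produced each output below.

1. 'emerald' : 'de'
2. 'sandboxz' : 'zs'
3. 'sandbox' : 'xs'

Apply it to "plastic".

Each output is the input with this applied: move the last character to the front, then keep only the first 2 characters.
"plastic" → "cplasti" → "cp".

cp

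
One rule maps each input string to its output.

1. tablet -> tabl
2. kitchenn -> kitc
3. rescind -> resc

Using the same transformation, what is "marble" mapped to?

The rule is to keep only the first 4 characters.
So "marble" becomes "marb".

marb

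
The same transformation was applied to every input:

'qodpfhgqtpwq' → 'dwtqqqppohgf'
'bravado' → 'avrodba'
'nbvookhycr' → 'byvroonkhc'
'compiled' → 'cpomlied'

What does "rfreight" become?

The rule is to sort the characters into reverse alphabetical order, then move the last character to the front.
For "rfreight", step one produces "trrihgfe"; step two turns that into "etrrihgf".

etrrihgf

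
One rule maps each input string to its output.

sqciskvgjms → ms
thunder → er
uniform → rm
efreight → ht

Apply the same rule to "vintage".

ge

The pattern: keep only the last 2 characters.
"vintage" → "ge".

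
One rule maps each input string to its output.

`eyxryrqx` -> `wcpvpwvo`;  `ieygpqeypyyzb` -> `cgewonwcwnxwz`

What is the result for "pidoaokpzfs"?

What's happening: swap each adjacent pair of characters (1↔2, 3↔4, ...), then shift every letter 2 places backward in the alphabet (wrapping around).
Applying both steps to "pidoaokpzfs": "ipodoapkfzs", then "gnmbmynidxq".

gnmbmynidxq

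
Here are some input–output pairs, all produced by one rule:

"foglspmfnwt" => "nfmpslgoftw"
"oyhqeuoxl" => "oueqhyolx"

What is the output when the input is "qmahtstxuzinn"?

izuxtsthamqnn

The rule is to move the last 2 characters to the front (rotate right by 2), then reverse the string.
Working it through for "qmahtstxuzinn": intermediate "nnqmahtstxuzi", final "izuxtsthamqnn".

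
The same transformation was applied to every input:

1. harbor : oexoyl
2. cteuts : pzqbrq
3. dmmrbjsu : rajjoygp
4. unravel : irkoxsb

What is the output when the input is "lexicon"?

Rule — move the last character to the front, then shift every letter 3 places backward in the alphabet (wrapping around).
Working it through for "lexicon": intermediate "nlexico", final "kibufzl".

kibufzl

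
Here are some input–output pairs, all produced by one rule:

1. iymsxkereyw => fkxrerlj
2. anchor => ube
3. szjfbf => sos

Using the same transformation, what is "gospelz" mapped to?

crym

Each output is the input with this applied: delete the first 3 characters, then shift every letter 13 places forward in the alphabet (wrapping around) — i.e. ROT13.
On "gospelz" that produces "crym".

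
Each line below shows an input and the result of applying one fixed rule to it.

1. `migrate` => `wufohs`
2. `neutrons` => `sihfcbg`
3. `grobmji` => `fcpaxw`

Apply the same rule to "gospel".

Each output is the input with this applied: shift every letter 12 places backward in the alphabet (wrapping around), then delete the first character.
On "gospel": the first step gives "ucgdsz", and the second then gives "cgdsz".

cgdsz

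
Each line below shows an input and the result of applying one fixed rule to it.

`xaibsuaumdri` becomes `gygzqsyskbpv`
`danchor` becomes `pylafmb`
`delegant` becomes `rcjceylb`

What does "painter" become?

The rule is to swap the first and last characters, then shift every letter 2 places backward in the alphabet (wrapping around).
Applying both steps to "painter": "raintep", then "pyglrcn".

pyglrcn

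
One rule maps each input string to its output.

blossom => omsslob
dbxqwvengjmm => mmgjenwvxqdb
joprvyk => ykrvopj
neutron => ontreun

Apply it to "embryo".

What's happening: reverse the string, then swap each adjacent pair of characters (1↔2, 3↔4, ...).
On "embryo": the first step gives "oyrbme", and the second then gives "yobrem".

yobrem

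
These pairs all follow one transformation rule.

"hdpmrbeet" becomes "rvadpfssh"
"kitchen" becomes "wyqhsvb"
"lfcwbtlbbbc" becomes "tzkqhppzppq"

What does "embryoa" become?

asfpcmo

Looking at the pairs, the operation is to swap each adjacent pair of characters (1↔2, 3↔4, ...), then shift every letter 12 places backward in the alphabet (wrapping around).
Doing the same to "embryoa": "asfpcmo".
(Check on "kitchen": → "ikctehn" → "wyqhsvb" ✓)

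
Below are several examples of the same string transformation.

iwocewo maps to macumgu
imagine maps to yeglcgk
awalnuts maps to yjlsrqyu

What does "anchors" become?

afmpqyl

Each output is the input with this applied: move the first 2 characters to the end (rotate left by 2), then shift every letter 2 places backward in the alphabet (wrapping around).
Doing the same to "anchors": "afmpqyl".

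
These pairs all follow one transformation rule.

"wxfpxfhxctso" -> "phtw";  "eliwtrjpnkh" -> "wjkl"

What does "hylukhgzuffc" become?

What's happening: move the first 2 characters to the end (rotate left by 2), then keep one character in every 3, starting at position 2 (positions 2nd, 5th, 8th, ...).
For "hylukhgzuffc", step one produces "lukhgzuffchy"; step two turns that into "ugfh".

ugfh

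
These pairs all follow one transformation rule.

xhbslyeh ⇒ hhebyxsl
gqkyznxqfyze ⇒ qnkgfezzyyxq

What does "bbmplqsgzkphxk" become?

lkkhgbbzxsqppm

In each case the input is transformed by: sort the characters into reverse alphabetical order, then swap the front and back halves of the string.
Starting from "bbmplqsgzkphxk": after the first operation, "zxsqppmlkkhgbb"; after the second, "lkkhgbbzxsqppm".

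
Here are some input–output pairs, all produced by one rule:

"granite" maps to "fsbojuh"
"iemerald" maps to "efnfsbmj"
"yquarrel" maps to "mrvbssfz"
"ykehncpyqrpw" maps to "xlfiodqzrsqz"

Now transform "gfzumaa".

bgavnbh

The transformation: shift every letter 1 place forward in the alphabet (wrapping around), then swap the first and last characters.
Starting from "gfzumaa": after the first operation, "hgavnbb"; after the second, "bgavnbh".
(Check on "yquarrel": → "zrvbssfm" → "mrvbssfz" ✓)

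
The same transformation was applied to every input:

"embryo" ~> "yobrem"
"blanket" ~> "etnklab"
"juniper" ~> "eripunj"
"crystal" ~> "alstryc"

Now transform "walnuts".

tsnualw

The transformation: reverse the string, then swap each adjacent pair of characters (1↔2, 3↔4, ...).
Working it through for "walnuts": intermediate "stunlaw", final "tsnualw".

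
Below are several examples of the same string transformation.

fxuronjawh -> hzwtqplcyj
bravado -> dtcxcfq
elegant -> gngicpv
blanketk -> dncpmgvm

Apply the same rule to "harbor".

Each output is the input with this applied: shift every letter 2 places forward in the alphabet (wrapping around).
"harbor" → "jctdqt".

jctdqt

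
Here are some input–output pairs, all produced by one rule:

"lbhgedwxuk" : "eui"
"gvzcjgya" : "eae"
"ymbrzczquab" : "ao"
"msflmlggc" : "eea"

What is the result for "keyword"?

iu

The pattern: shift every letter 2 places backward in the alphabet (wrapping around), then keep only the vowels.
For "keyword", step one produces "icwumpb"; step two turns that into "iu".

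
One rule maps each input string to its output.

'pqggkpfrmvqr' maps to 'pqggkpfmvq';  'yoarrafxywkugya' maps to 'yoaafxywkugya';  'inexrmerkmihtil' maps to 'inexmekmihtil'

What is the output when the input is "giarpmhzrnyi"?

The transformation: remove every "r".
Applying that to "giarpmhzrnyi" gives "giapmhznyi".

giapmhznyi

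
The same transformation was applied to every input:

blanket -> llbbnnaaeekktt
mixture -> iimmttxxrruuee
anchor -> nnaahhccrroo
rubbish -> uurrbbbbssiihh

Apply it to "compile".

The transformation: swap each adjacent pair of characters (1↔2, 3↔4, ...), then double every character.
Working it through for "compile": intermediate "ocpmlie", final "ooccppmmlliiee".

ooccppmmlliiee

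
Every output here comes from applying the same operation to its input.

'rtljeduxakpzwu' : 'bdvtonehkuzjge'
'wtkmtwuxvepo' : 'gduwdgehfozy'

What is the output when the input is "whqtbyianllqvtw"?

gradliskxvvafdg

The pattern: shift every letter 10 places forward in the alphabet (wrapping around).
So "whqtbyianllqvtw" becomes "gradliskxvvafdg".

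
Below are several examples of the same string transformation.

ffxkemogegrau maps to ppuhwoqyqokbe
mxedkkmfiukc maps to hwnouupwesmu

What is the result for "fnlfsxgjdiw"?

The transformation: shift every letter 10 places forward in the alphabet (wrapping around), then swap each adjacent pair of characters (1↔2, 3↔4, ...).
For "fnlfsxgjdiw", step one produces "pxvpchqtnsg"; step two turns that into "xppvhctqsng".
(Check on "ffxkemogegrau": → "pphuowyqoqbke" → "ppuhwoqyqokbe" ✓)

xppvhctqsng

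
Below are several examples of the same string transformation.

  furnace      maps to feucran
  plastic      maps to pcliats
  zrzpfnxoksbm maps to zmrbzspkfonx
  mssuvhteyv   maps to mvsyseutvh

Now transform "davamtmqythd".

ddahvtaymqtm

Each output is the input with this applied: take characters alternately from the front and the back (1st, last, 2nd, 2nd-last, ...).
So "davamtmqythd" becomes "ddahvtaymqtm".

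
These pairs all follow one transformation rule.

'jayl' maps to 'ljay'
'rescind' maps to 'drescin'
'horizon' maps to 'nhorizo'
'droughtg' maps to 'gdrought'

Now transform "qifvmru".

uqifvmr

The pattern: move the last character to the front.
Doing the same to "qifvmru": "uqifvmr".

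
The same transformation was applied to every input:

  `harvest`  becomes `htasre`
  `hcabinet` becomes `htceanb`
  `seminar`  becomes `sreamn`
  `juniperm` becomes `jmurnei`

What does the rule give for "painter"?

praeit

The rule is to take characters alternately from the front and the back (1st, last, 2nd, 2nd-last, ...), then delete the last character.
Applying both steps to "painter": "praeitn", then "praeit".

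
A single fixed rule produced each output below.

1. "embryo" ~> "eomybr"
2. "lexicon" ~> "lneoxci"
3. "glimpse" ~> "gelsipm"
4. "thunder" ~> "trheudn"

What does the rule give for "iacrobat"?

itaacbro

What's happening: take characters alternately from the front and the back (1st, last, 2nd, 2nd-last, ...).
On "iacrobat" that produces "itaacbro".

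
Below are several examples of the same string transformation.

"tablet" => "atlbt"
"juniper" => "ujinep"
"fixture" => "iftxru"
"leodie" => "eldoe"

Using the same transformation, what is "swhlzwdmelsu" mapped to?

wslhwzmdleu

What's happening: swap each adjacent pair of characters (1↔2, 3↔4, ...), then delete the last character.
For "swhlzwdmelsu", step one produces "wslhwzmdleus"; step two turns that into "wslhwzmdleu".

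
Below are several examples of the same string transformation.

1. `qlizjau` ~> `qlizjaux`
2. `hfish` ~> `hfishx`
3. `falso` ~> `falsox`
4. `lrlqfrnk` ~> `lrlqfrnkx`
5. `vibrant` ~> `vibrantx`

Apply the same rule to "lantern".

lanternx

The transformation: append "x".
For "lantern" the result is "lanternx".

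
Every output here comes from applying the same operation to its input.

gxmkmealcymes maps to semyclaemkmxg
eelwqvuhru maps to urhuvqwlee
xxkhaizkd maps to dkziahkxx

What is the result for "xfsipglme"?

What's happening: reverse the string.
For "xfsipglme" the result is "emlgpisfx".

emlgpisfx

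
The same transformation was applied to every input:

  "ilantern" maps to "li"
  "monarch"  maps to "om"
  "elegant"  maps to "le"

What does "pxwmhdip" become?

In each case the input is transformed by: swap each adjacent pair of characters (1↔2, 3↔4, ...), then keep only the first 2 characters.
Starting from "pxwmhdip": after the first operation, "xpmwdhpi"; after the second, "xp".
(Check on "ilantern": → "linaetnr" → "li" ✓)

xp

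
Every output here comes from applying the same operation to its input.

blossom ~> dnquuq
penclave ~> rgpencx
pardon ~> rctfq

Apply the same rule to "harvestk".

The transformation: shift every letter 2 places forward in the alphabet (wrapping around), then delete the last character.
For "harvestk" the result is "jctxguv".

jctxguv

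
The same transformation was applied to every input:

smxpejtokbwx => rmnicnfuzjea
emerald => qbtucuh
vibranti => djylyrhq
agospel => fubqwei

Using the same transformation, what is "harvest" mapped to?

uijxqhl

Rule — shift every letter 10 places backward in the alphabet (wrapping around), then move the last 3 characters to the front (rotate right by 3).
So "harvest" becomes "uijxqhl".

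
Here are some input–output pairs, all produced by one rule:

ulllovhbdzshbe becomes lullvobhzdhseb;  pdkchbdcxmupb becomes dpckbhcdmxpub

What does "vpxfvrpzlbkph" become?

pvfxrvzpblpkh

Looking at the pairs, the operation is to swap each adjacent pair of characters (1↔2, 3↔4, ...).
Doing the same to "vpxfvrpzlbkph": "pvfxrvzpblpkh".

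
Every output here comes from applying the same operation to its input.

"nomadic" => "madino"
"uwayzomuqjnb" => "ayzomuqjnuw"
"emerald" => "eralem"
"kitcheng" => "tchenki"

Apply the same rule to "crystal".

The pattern: delete the last character, then move the first 2 characters to the end (rotate left by 2).
On "crystal": the first step gives "crysta", and the second then gives "ystacr".
(Check on "kitcheng": → "kitchen" → "tchenki" ✓)

ystacr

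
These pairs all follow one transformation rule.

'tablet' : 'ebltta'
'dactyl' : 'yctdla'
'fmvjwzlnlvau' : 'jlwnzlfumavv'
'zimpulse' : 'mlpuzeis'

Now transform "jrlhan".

alhjnr

What's happening: take characters alternately from the front and the back (1st, last, 2nd, 2nd-last, ...), then swap the front and back halves of the string.
Starting from "jrlhan": after the first operation, "jnralh"; after the second, "alhjnr".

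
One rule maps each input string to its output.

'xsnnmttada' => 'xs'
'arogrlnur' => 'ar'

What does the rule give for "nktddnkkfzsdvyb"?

Rule — keep only the first 2 characters.
For "nktddnkkfzsdvyb" the result is "nk".

nk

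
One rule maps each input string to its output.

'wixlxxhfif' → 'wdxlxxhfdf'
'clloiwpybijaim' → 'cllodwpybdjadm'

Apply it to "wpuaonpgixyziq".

In each case the input is transformed by: replace every "i" with "d".
For "wpuaonpgixyziq" the result is "wpuaonpgdxyzdq".

wpuaonpgdxyzdq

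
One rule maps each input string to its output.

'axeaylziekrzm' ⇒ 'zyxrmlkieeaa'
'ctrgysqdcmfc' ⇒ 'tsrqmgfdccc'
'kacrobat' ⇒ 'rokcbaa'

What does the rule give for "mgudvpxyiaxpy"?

yxxvuppmigda

What's happening: sort the characters into reverse alphabetical order, then delete the first character.
Applying both steps to "mgudvpxyiaxpy": "yyxxvuppmigda", then "yxxvuppmigda".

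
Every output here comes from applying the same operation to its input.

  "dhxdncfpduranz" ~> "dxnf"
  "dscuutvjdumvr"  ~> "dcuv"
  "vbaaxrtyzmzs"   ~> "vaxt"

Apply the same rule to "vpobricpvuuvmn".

Each output is the input with this applied: keep every other character starting from the first (positions 1st, 3rd, 5th, ...), then keep only the first 4 characters.
For "vpobricpvuuvmn", step one produces "vorcvum"; step two turns that into "vorc".

vorc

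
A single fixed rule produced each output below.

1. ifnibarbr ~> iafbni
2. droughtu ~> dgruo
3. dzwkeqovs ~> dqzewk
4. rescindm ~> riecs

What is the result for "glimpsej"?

In each case the input is transformed by: delete the last 3 characters, then take characters alternately from the front and the back (1st, last, 2nd, 2nd-last, ...).
"glimpsej" → "glimp" → "gplmi".

gplmi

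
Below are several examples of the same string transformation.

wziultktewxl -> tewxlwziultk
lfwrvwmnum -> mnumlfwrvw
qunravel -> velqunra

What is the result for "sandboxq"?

oxqsandb

Rule — move the first character to the end, then swap the front and back halves of the string.
For "sandboxq", step one produces "andboxqs"; step two turns that into "oxqsandb".
(Check on "lfwrvwmnum": → "fwrvwmnuml" → "mnumlfwrvw" ✓)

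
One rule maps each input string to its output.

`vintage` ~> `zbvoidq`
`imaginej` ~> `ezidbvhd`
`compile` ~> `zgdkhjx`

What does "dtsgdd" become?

Looking at the pairs, the operation is to reverse the string, then shift every letter 5 places backward in the alphabet (wrapping around).
"dtsgdd" → "ddgstd" → "yybnoy".

yybnoy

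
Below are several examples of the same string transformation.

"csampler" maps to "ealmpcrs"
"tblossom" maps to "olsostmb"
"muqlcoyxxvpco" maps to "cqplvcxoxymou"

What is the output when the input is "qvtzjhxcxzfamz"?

What's happening: take characters alternately from the front and the back (1st, last, 2nd, 2nd-last, ...), then move the first 3 characters to the end (rotate left by 3).
For "qvtzjhxcxzfamz", step one produces "qzvmtazfjzhxxc"; step two turns that into "mtazfjzhxxcqzv".
(Check on "muqlcoyxxvpco": → "moucqplvcxoxy" → "cqplvcxoxymou" ✓)

mtazfjzhxxcqzv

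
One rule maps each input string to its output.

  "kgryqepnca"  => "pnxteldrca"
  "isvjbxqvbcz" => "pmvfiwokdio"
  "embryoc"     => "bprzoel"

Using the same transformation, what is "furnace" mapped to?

Looking at the pairs, the operation is to move the last 2 characters to the front (rotate right by 2), then shift every letter 13 places forward in the alphabet (wrapping around) — i.e. ROT13.
On "furnace": the first step gives "cefurna", and the second then gives "prshean".
(Check on "embryoc": → "ocembry" → "bprzoel" ✓)

prshean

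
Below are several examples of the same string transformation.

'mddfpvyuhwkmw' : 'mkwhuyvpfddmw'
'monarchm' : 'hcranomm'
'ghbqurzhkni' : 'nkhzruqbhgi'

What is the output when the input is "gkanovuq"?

uvonakgq

What's happening: move the last character to the front, then reverse the string.
On "gkanovuq": the first step gives "qgkanovu", and the second then gives "uvonakgq".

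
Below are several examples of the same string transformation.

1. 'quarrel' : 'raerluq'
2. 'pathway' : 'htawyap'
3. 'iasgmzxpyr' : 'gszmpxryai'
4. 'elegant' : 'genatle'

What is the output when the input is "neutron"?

tuornen

Looking at the pairs, the operation is to swap each adjacent pair of characters (1↔2, 3↔4, ...), then move the first 2 characters to the end (rotate left by 2).
Working it through for "neutron": intermediate "entuorn", final "tuornen".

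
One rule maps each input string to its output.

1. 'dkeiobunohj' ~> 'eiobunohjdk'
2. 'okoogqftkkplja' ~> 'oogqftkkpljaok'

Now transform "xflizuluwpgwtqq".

Rule — move the first 2 characters to the end (rotate left by 2).
For "xflizuluwpgwtqq" the result is "lizuluwpgwtqqxf".

lizuluwpgwtqqxf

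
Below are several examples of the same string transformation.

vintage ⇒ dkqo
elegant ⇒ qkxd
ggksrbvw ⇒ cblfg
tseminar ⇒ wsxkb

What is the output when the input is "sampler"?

Looking at the pairs, the operation is to shift every letter 10 places forward in the alphabet (wrapping around), then delete the first 3 characters.
Applying both steps to "sampler": "ckwzvob", then "zvob".

zvob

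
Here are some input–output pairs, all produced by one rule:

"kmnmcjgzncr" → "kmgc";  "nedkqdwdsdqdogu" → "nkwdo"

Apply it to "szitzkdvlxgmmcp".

stdxm

Looking at the pairs, the operation is to keep one character in every 3, starting at position 1 (positions 1st, 4th, 7th, ...).
On "szitzkdvlxgmmcp" that produces "stdxm".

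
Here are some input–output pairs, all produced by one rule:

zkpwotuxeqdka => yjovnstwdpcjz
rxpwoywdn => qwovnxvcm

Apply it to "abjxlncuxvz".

The pattern: shift every letter 1 place backward in the alphabet (wrapping around).
So "abjxlncuxvz" becomes "zaiwkmbtwuy".

zaiwkmbtwuy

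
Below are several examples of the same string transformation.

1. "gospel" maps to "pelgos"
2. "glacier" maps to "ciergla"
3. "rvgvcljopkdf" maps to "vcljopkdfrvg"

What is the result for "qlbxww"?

In each case the input is transformed by: move the first 3 characters to the end (rotate left by 3).
So "qlbxww" becomes "xwwqlb".

xwwqlb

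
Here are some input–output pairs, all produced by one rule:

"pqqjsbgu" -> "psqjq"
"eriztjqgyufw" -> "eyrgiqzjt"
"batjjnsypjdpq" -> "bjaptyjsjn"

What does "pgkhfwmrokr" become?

Rule — delete the last 3 characters, then take characters alternately from the front and the back (1st, last, 2nd, 2nd-last, ...).
On "pgkhfwmrokr" that produces "prgmkwhf".

prgmkwhf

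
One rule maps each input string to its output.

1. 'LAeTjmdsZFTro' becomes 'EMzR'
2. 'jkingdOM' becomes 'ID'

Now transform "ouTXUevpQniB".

tEqb

The rule is to flip the case of every letter, then keep one character in every 3, starting at position 3 (positions 3rd, 6th, 9th, ...).
On "ouTXUevpQniB": the first step gives "OUtxuEVPqNIb", and the second then gives "tEqb".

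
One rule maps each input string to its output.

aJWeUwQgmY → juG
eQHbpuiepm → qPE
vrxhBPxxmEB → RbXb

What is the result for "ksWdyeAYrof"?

SYyF

Rule — keep one character in every 3, starting at position 2 (positions 2nd, 5th, 8th, ...), then flip the case of every letter.
For "ksWdyeAYrof", step one produces "syYf"; step two turns that into "SYyF".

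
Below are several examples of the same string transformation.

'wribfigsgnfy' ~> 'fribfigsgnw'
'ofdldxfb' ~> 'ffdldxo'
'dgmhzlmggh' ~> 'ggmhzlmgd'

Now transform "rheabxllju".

jheabxllr

The transformation: delete the last character, then swap the first and last characters.
"rheabxllju" → "rheabxllj" → "jheabxllr".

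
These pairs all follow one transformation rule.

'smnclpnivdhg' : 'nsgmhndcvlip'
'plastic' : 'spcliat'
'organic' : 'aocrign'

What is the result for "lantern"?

tlnarne

What's happening: take characters alternately from the front and the back (1st, last, 2nd, 2nd-last, ...), then move the last character to the front.
For "lantern", step one produces "lnarnet"; step two turns that into "tlnarne".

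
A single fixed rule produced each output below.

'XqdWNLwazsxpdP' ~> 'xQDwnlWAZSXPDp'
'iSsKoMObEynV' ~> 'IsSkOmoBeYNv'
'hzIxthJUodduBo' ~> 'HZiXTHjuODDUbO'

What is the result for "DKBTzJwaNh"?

dkbtZjWAnH

Each output is the input with this applied: flip the case of every letter.
For "DKBTzJwaNh" the result is "dkbtZjWAnH".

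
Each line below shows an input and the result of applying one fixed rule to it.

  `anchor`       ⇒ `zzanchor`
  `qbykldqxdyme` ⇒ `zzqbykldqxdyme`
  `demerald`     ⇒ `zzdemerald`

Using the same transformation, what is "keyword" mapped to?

zzkeyword

The rule is to prepend "zz".
"keyword" → "zzkeyword".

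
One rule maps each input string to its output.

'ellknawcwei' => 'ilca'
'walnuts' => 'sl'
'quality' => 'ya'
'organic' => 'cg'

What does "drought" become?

to

The pattern: take characters alternately from the front and the back (1st, last, 2nd, 2nd-last, ...), then keep one character in every 3, starting at position 2 (positions 2nd, 5th, 8th, ...).
Applying that to "drought" gives "to".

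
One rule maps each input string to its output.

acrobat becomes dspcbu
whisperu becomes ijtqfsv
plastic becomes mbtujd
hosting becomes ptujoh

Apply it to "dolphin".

What's happening: delete the first character, then shift every letter 1 place forward in the alphabet (wrapping around).
On "dolphin": the first step gives "olphin", and the second then gives "pmqijo".

pmqijo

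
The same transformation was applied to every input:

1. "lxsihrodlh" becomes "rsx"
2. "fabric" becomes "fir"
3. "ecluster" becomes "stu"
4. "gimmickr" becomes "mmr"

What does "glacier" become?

ilr

Rule — sort the characters into alphabetical order, then keep only the last 3 characters.
"glacier" → "acegilr" → "ilr".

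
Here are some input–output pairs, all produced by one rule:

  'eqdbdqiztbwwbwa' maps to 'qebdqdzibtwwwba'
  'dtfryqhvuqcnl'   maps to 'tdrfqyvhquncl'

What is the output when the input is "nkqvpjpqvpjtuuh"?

knvqjpqppvtjuuh

The transformation: swap each adjacent pair of characters (1↔2, 3↔4, ...).
So "nkqvpjpqvpjtuuh" becomes "knvqjpqppvtjuuh".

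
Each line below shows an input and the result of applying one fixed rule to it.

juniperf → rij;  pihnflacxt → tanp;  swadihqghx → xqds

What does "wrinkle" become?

enw

Each output is the input with this applied: keep one character in every 3, starting at position 1 (positions 1st, 4th, 7th, ...), then reverse the string.
"wrinkle" → "wne" → "enw".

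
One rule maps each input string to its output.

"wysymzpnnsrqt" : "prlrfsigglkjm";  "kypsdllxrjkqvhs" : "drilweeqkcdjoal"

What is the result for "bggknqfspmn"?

Looking at the pairs, the operation is to shift every letter 7 places backward in the alphabet (wrapping around).
For "bggknqfspmn" the result is "uzzdgjylifg".

uzzdgjylifg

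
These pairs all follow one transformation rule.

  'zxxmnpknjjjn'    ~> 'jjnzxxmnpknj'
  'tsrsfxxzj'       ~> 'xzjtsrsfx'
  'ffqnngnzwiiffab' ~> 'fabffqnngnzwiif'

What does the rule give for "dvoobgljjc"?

jjcdvoobgl

The pattern: move the last 3 characters to the front (rotate right by 3).
Applying that to "dvoobgljjc" gives "jjcdvoobgl".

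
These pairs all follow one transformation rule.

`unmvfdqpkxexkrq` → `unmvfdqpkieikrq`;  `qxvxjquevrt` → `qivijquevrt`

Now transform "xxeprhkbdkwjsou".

The transformation: replace every "x" with "i".
So "xxeprhkbdkwjsou" becomes "iieprhkbdkwjsou".

iieprhkbdkwjsou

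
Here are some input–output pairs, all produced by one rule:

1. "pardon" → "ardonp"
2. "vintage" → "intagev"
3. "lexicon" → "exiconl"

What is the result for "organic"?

rganico

In each case the input is transformed by: move the first character to the end.
For "organic" the result is "rganico".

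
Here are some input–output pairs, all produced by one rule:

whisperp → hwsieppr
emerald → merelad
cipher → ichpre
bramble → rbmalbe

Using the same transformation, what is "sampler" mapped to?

Looking at the pairs, the operation is to swap each adjacent pair of characters (1↔2, 3↔4, ...).
For "sampler" the result is "aspmelr".

aspmelr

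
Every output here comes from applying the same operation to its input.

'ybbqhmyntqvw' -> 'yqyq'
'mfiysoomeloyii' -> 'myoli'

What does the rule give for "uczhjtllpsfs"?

The transformation: keep one character in every 3, starting at position 1 (positions 1st, 4th, 7th, ...).
Applying that to "uczhjtllpsfs" gives "uhls".

uhls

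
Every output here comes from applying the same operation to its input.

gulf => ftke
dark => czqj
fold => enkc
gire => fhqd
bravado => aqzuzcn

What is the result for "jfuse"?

ietrd

What's happening: shift every letter 1 place backward in the alphabet (wrapping around).
Doing the same to "jfuse": "ietrd".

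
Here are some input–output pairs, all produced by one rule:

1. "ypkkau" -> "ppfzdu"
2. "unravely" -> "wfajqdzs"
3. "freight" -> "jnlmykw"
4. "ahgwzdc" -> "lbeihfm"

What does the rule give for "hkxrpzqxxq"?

What's happening: shift every letter 5 places forward in the alphabet (wrapping around), then move the first 2 characters to the end (rotate left by 2).
Working it through for "hkxrpzqxxq": intermediate "mpcwuevccv", final "cwuevccvmp".

cwuevccvmp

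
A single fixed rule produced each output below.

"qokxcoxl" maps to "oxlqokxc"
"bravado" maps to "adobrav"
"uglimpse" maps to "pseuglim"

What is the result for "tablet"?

lettab

What's happening: move the last 3 characters to the front (rotate right by 3).
"tablet" → "lettab".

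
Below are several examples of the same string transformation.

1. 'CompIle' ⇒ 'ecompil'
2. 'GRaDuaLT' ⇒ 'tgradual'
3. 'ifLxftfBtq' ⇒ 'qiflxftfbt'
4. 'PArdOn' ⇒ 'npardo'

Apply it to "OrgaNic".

Rule — move the last character to the front, then convert every letter to lowercase.
On "OrgaNic": the first step gives "cOrgaNi", and the second then gives "corgani".
(Check on "PArdOn": → "nPArdO" → "npardo" ✓)

corgani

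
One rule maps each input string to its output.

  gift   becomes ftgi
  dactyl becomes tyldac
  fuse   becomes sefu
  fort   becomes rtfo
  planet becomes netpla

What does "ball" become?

Looking at the pairs, the operation is to swap the front and back halves of the string.
So "ball" becomes "llba".

llba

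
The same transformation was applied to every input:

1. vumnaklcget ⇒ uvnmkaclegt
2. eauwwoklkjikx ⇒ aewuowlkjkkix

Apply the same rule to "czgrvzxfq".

zcrgzvfxq

Each output is the input with this applied: swap each adjacent pair of characters (1↔2, 3↔4, ...).
"czgrvzxfq" → "zcrgzvfxq".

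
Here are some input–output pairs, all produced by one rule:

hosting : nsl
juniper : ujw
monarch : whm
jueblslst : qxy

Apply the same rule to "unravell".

Rule — shift every letter 5 places forward in the alphabet (wrapping around), then keep only the last 3 characters.
For "unravell", step one produces "zswfajqq"; step two turns that into "jqq".

jqq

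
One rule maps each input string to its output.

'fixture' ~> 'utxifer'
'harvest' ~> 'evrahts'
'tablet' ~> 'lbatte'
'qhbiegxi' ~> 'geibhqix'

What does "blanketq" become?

Looking at the pairs, the operation is to reverse the string, then move the first 2 characters to the end (rotate left by 2).
On "blanketq" that produces "eknalbqt".

eknalbqt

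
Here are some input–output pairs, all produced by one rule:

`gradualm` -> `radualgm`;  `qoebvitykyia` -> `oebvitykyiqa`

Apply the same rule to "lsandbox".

sandbolx

In each case the input is transformed by: swap the first and last characters, then move the first character to the end.
Applying both steps to "lsandbox": "xsandbol", then "sandbolx".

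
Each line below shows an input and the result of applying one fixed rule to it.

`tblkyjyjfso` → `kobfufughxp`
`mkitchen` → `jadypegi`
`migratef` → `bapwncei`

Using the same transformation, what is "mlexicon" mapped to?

jkyetahi

The rule is to shift every letter 4 places backward in the alphabet (wrapping around), then reverse the string.
Applying that to "mlexicon" gives "jkyetahi".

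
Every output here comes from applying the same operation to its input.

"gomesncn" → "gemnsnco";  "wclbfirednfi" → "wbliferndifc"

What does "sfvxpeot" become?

In each case the input is transformed by: swap each adjacent pair of characters (1↔2, 3↔4, ...), then move the first character to the end.
For "sfvxpeot", step one produces "fsxvepto"; step two turns that into "sxveptof".

sxveptof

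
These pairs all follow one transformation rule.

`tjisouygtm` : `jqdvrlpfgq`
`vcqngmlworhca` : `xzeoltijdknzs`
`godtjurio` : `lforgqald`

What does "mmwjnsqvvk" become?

Looking at the pairs, the operation is to reverse the string, then shift every letter 3 places backward in the alphabet (wrapping around).
"mmwjnsqvvk" → "kvvqsnjwmm" → "hssnpkgtjj".

hssnpkgtjj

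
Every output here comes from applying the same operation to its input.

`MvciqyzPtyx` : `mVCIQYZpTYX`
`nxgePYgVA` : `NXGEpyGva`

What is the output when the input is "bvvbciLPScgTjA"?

BVVBCIlpsCGtJa

The pattern: flip the case of every letter.
So "bvvbciLPScgTjA" becomes "BVVBCIlpsCGtJa".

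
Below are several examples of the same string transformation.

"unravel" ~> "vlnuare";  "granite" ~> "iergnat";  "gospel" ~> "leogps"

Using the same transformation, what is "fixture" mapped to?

ueiftxr

In each case the input is transformed by: swap each adjacent pair of characters (1↔2, 3↔4, ...), then move the last 2 characters to the front (rotate right by 2).
Applying both steps to "fixture": "iftxrue", then "ueiftxr".
(Check on "granite": → "rgnatie" → "iergnat" ✓)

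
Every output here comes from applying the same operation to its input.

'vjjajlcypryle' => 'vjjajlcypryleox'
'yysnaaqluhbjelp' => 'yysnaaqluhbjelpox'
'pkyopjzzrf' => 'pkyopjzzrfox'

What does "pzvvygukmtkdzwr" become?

pzvvygukmtkdzwrox

In each case the input is transformed by: append "ox".
"pzvvygukmtkdzwr" → "pzvvygukmtkdzwrox".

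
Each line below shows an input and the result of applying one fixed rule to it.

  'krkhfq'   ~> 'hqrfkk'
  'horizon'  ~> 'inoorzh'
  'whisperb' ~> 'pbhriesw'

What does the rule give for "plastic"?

scliatp

The rule is to take characters alternately from the front and the back (1st, last, 2nd, 2nd-last, ...), then swap the first and last characters.
Working it through for "plastic": intermediate "pcliats", final "scliatp".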